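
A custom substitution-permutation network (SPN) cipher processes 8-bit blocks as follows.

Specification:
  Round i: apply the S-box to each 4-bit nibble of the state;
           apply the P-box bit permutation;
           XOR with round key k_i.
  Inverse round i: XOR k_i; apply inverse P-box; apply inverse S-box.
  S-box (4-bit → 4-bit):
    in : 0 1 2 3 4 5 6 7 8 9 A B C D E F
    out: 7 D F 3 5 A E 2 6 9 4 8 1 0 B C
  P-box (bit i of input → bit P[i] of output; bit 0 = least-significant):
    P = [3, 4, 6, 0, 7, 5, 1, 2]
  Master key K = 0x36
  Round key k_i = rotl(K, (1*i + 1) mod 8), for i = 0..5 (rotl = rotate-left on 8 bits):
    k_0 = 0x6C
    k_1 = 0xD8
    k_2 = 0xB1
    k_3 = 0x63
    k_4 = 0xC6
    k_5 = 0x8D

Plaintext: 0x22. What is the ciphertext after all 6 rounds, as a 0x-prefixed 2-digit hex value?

s_0 = plaintext = 0x22
s_1 = Round(s_0, k_0) = 0x93
s_2 = Round(s_1, k_1) = 0x44
s_3 = Round(s_2, k_2) = 0x7B
s_4 = Round(s_3, k_3) = 0x42
s_5 = Round(s_4, k_4) = 0x1D
s_6 = Round(s_5, k_5) = 0x0B

0x0B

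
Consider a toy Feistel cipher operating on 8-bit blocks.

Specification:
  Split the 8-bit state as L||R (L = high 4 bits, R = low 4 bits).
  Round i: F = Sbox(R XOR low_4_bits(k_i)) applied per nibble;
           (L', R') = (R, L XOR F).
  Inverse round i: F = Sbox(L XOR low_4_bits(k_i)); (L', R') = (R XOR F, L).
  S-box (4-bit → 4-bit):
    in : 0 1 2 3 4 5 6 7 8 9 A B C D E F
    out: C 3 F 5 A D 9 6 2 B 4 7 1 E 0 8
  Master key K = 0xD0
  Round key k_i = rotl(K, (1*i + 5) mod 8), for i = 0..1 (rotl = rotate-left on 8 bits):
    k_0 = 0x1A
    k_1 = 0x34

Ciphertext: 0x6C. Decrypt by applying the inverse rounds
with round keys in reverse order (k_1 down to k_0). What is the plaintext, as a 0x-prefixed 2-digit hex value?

s_0 = ciphertext = 0x6C
s_1 = InvRound(s_0, k_1) = 0x36
s_2 = InvRound(s_1, k_0) = 0xD3

0xD3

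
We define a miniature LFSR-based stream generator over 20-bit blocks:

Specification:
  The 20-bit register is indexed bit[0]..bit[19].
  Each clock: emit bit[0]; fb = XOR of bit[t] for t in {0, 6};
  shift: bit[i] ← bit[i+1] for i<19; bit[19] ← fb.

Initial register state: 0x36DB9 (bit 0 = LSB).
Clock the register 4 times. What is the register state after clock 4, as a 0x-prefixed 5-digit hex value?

0xF36DB

reg_0 = 0x36DB9
clock 1: out=1, reg = 0x9B6DC
clock 2: out=0, reg = 0xCDB6E
clock 3: out=0, reg = 0xE6DB7
clock 4: out=1, reg = 0xF36DB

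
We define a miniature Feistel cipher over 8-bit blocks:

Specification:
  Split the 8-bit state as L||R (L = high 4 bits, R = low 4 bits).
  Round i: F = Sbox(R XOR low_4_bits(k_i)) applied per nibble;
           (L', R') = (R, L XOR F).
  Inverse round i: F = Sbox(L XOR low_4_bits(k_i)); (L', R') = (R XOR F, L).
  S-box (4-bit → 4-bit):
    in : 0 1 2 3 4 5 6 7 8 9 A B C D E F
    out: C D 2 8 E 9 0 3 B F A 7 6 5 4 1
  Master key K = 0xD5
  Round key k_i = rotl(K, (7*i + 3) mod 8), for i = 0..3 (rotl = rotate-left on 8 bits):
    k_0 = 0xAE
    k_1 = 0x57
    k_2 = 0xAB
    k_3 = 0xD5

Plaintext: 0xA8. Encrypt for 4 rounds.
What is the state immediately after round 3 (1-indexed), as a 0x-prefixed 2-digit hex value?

s_0 = plaintext = 0xA8
s_1 = Round(s_0, k_0) = 0x8A
s_2 = Round(s_1, k_1) = 0xAD
s_3 = Round(s_2, k_2) = 0xDA
s_4 = Round(s_3, k_3) = 0xAC

0xDA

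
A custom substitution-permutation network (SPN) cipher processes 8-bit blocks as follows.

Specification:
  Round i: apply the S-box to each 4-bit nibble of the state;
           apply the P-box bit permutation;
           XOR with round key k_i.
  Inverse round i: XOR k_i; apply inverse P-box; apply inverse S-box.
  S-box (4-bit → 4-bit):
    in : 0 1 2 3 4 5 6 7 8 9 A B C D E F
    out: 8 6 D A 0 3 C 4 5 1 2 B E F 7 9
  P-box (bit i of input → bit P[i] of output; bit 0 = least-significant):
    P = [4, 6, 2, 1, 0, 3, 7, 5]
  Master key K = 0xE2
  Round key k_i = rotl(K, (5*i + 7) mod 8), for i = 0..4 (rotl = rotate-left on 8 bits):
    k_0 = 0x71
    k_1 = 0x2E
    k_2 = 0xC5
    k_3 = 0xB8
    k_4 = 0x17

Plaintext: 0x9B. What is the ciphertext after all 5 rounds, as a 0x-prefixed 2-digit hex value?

0xDB

s_0 = plaintext = 0x9B
s_1 = Round(s_0, k_0) = 0x22
s_2 = Round(s_1, k_1) = 0x99
s_3 = Round(s_2, k_2) = 0xD4
s_4 = Round(s_3, k_3) = 0x11
s_5 = Round(s_4, k_4) = 0xDB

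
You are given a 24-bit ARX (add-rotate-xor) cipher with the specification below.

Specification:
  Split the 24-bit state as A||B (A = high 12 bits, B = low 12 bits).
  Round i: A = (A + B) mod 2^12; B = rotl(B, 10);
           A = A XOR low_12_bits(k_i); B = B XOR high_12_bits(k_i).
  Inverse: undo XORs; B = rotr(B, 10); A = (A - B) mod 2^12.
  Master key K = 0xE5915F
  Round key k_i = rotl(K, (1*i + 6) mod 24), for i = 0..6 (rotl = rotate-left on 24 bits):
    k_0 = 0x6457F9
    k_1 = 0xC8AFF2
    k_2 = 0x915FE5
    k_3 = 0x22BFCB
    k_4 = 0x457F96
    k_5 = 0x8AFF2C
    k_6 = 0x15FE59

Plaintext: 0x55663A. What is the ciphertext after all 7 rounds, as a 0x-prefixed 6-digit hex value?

0xD65E40

s_0 = plaintext = 0x55663A
s_1 = Round(s_0, k_0) = 0xC69FCB
s_2 = Round(s_1, k_1) = 0x3C6378
s_3 = Round(s_2, k_2) = 0x8DB9CB
s_4 = Round(s_3, k_3) = 0xD6DC59
s_5 = Round(s_4, k_4) = 0x650341
s_6 = Round(s_5, k_5) = 0x6BDC7F
s_7 = Round(s_6, k_6) = 0xD65E40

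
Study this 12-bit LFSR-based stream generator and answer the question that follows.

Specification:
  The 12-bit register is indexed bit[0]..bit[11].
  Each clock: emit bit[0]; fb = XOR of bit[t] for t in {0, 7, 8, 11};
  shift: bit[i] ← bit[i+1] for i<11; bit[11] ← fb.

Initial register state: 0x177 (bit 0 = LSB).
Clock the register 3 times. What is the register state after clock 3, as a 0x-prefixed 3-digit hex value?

0x82E

reg_0 = 0x177
clock 1: out=1, reg = 0x0BB
clock 2: out=1, reg = 0x05D
clock 3: out=1, reg = 0x82E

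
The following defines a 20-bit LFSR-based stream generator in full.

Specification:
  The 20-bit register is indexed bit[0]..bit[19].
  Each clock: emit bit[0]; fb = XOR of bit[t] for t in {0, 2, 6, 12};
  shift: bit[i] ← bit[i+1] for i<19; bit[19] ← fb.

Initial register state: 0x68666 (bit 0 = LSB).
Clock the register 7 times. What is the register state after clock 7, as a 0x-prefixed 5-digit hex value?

0x1CD0C

reg_0 = 0x68666
clock 1: out=0, reg = 0x34333
clock 2: out=1, reg = 0x9A199
clock 3: out=1, reg = 0xCD0CC
clock 4: out=0, reg = 0xE6866
clock 5: out=0, reg = 0x73433
clock 6: out=1, reg = 0x39A19
clock 7: out=1, reg = 0x1CD0C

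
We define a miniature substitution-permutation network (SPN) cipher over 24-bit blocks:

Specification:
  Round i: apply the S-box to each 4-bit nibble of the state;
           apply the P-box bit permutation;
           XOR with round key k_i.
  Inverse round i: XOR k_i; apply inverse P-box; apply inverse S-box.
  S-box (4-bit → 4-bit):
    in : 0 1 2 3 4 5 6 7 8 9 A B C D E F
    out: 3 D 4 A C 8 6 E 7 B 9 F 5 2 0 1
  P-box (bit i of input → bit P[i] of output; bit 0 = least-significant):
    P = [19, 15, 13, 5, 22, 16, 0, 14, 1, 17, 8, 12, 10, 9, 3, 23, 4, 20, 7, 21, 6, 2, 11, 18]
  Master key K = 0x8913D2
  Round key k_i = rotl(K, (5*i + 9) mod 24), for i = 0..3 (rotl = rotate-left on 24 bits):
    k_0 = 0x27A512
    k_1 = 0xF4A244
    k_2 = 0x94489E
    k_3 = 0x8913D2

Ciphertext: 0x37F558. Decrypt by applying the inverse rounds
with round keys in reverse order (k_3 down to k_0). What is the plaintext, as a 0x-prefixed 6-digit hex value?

0x7B0551

s_0 = ciphertext = 0x37F558
s_1 = InvRound(s_0, k_3) = 0x57B058
s_2 = InvRound(s_1, k_2) = 0x825996
s_3 = InvRound(s_2, k_1) = 0x1BDBA6
s_4 = InvRound(s_3, k_0) = 0x7B0551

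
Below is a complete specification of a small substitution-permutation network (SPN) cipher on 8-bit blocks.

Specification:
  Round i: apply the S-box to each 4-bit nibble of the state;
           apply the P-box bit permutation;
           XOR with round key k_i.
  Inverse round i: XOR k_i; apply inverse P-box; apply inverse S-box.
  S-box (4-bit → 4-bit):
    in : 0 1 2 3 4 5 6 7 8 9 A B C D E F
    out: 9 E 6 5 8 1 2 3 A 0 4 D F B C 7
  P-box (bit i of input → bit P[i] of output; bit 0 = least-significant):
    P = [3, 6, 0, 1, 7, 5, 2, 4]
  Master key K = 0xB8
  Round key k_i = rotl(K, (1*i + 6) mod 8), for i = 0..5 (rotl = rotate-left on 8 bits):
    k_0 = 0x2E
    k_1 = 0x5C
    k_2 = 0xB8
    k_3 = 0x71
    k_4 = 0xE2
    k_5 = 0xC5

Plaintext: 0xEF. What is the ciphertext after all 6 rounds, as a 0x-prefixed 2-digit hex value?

0x50

s_0 = plaintext = 0xEF
s_1 = Round(s_0, k_0) = 0x73
s_2 = Round(s_1, k_1) = 0xF5
s_3 = Round(s_2, k_2) = 0x14
s_4 = Round(s_3, k_3) = 0x47
s_5 = Round(s_4, k_4) = 0xBA
s_6 = Round(s_5, k_5) = 0x50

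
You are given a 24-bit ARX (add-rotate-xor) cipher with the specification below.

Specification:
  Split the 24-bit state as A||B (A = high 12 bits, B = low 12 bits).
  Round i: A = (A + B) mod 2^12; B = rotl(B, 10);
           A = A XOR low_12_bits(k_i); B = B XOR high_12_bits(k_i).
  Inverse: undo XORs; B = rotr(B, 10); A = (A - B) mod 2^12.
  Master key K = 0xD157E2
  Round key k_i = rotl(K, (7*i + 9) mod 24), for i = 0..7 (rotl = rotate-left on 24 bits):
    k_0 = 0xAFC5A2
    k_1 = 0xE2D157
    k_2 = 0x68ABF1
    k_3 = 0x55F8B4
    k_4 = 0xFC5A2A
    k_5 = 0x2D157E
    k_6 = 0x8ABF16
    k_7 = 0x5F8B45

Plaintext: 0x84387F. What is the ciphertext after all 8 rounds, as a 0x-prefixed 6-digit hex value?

0xF8E749

s_0 = plaintext = 0x84387F
s_1 = Round(s_0, k_0) = 0x5604E3
s_2 = Round(s_1, k_1) = 0xB14315
s_3 = Round(s_2, k_2) = 0x5D824F
s_4 = Round(s_3, k_3) = 0x0939CC
s_5 = Round(s_4, k_4) = 0x075DB6
s_6 = Round(s_5, k_5) = 0xB559BC
s_7 = Round(s_6, k_6) = 0xA07AC4
s_8 = Round(s_7, k_7) = 0xF8E749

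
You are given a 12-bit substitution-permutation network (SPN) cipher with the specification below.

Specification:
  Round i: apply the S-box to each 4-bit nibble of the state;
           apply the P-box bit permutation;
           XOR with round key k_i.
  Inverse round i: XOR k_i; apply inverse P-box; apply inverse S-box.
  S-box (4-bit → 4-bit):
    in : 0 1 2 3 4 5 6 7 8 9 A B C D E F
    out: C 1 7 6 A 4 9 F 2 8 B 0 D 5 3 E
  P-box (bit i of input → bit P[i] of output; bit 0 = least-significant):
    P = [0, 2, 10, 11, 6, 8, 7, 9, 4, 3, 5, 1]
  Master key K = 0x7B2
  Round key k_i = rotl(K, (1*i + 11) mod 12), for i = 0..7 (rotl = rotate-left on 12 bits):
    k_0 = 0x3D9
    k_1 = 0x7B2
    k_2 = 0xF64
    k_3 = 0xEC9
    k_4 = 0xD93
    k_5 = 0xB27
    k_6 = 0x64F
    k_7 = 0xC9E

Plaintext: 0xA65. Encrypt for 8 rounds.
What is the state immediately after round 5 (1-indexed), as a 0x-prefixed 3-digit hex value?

0xFCD

s_0 = plaintext = 0xA65
s_1 = Round(s_0, k_0) = 0x583
s_2 = Round(s_1, k_1) = 0x296
s_3 = Round(s_2, k_2) = 0x55D
s_4 = Round(s_3, k_3) = 0xA68
s_5 = Round(s_4, k_4) = 0xFCD
s_6 = Round(s_5, k_5) = 0xDCC
s_7 = Round(s_6, k_6) = 0x8BE
s_8 = Round(s_7, k_7) = 0xC93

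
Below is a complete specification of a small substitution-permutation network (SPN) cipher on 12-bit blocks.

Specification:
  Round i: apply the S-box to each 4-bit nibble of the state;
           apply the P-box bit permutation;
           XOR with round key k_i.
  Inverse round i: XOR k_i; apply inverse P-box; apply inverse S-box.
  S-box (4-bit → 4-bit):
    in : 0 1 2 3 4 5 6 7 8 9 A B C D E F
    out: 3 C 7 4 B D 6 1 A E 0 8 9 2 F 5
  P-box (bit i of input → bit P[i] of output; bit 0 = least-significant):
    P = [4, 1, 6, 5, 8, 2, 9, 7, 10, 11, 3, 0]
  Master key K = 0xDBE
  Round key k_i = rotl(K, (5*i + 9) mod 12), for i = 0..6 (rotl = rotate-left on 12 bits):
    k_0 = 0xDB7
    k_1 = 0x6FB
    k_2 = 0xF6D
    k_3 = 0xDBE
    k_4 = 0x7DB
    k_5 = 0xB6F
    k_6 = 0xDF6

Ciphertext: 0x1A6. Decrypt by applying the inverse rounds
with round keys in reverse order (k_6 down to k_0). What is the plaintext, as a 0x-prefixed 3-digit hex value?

0x209

s_0 = ciphertext = 0x1A6
s_1 = InvRound(s_0, k_6) = 0x0AF
s_2 = InvRound(s_1, k_5) = 0xD53
s_3 = InvRound(s_2, k_4) = 0x61A
s_4 = InvRound(s_3, k_3) = 0xDEB
s_5 = InvRound(s_4, k_2) = 0xA9D
s_6 = InvRound(s_5, k_1) = 0x0D9
s_7 = InvRound(s_6, k_0) = 0x209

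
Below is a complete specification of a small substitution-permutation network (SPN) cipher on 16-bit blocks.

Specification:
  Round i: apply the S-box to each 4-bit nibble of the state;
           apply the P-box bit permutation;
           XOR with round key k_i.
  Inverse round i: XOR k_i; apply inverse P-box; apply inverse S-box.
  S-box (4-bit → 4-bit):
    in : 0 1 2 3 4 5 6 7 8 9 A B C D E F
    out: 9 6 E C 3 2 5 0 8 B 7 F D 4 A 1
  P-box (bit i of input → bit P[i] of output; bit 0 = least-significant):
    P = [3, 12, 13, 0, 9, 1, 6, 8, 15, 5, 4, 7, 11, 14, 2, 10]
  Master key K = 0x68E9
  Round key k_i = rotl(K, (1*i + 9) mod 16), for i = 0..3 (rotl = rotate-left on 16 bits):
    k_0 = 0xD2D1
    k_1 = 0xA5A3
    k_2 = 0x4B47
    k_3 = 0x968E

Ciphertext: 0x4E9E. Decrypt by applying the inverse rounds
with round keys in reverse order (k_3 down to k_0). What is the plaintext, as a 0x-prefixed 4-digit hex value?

0xBF86

s_0 = ciphertext = 0x4E9E
s_1 = InvRound(s_0, k_3) = 0x4675
s_2 = InvRound(s_1, k_2) = 0x01E7
s_3 = InvRound(s_2, k_1) = 0x3FDD
s_4 = InvRound(s_3, k_0) = 0xBF86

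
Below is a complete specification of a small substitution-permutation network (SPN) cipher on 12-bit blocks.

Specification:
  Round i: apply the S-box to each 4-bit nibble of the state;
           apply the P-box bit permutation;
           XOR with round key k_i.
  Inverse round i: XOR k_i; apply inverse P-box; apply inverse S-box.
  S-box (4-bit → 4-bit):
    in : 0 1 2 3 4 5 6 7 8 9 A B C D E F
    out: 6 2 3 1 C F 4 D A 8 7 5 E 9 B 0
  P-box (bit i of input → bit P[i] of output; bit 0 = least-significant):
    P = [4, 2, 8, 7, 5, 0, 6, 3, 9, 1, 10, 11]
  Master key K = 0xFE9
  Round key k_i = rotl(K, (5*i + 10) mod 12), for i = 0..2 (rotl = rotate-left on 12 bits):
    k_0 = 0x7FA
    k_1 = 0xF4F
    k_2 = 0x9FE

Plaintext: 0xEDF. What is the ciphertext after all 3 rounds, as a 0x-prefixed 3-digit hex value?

s_0 = plaintext = 0xEDF
s_1 = Round(s_0, k_0) = 0xDD0
s_2 = Round(s_1, k_1) = 0x463
s_3 = Round(s_2, k_2) = 0x5AE

0x5AE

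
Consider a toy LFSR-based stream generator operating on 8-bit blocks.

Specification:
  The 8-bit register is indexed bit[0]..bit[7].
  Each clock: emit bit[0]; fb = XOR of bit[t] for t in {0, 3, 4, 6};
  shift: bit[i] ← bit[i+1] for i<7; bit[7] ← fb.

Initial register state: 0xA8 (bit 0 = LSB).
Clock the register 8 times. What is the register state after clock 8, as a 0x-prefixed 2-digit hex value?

reg_0 = 0xA8
clock 1: out=0, reg = 0xD4
clock 2: out=0, reg = 0x6A
clock 3: out=0, reg = 0x35
clock 4: out=1, reg = 0x1A
clock 5: out=0, reg = 0x0D
clock 6: out=1, reg = 0x06
clock 7: out=0, reg = 0x03
clock 8: out=1, reg = 0x81

0x81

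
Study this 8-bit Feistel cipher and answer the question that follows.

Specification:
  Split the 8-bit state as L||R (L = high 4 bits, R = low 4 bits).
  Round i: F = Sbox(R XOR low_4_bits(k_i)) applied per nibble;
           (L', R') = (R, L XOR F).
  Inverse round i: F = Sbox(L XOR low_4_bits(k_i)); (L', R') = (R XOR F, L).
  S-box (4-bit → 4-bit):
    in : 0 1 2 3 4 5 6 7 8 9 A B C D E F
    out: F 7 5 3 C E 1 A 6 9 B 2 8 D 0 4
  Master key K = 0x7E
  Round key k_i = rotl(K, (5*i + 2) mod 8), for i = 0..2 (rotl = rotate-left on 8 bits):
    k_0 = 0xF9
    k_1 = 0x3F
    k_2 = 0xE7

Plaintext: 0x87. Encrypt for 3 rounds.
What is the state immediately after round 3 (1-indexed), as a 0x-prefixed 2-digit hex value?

s_0 = plaintext = 0x87
s_1 = Round(s_0, k_0) = 0x78
s_2 = Round(s_1, k_1) = 0x8D
s_3 = Round(s_2, k_2) = 0xD3

0xD3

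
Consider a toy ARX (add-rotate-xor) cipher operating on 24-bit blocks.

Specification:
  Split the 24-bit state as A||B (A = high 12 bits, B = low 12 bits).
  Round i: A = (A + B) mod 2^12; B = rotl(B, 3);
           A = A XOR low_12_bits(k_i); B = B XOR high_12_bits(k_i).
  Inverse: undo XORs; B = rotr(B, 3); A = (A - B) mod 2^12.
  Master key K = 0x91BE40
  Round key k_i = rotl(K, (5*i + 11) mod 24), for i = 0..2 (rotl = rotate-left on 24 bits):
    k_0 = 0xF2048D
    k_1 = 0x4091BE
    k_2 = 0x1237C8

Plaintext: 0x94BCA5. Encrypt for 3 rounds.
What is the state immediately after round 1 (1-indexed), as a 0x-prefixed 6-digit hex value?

s_0 = plaintext = 0x94BCA5
s_1 = Round(s_0, k_0) = 0x17DA0E
s_2 = Round(s_1, k_1) = 0xA3547C
s_3 = Round(s_2, k_2) = 0x9792C1

0x17DA0E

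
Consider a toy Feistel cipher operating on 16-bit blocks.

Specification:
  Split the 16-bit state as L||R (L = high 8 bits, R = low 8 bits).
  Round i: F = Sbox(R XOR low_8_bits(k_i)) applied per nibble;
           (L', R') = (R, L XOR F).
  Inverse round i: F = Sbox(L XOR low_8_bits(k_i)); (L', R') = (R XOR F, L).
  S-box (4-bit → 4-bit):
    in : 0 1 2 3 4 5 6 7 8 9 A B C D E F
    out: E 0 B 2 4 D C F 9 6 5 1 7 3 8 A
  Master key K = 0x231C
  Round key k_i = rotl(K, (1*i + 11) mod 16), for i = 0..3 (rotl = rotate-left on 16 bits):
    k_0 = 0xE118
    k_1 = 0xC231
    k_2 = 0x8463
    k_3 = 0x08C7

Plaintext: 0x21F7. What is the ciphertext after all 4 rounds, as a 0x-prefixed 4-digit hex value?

s_0 = plaintext = 0x21F7
s_1 = Round(s_0, k_0) = 0xF7AB
s_2 = Round(s_1, k_1) = 0xAB92
s_3 = Round(s_2, k_2) = 0x920B
s_4 = Round(s_3, k_3) = 0x0BE5

0x0BE5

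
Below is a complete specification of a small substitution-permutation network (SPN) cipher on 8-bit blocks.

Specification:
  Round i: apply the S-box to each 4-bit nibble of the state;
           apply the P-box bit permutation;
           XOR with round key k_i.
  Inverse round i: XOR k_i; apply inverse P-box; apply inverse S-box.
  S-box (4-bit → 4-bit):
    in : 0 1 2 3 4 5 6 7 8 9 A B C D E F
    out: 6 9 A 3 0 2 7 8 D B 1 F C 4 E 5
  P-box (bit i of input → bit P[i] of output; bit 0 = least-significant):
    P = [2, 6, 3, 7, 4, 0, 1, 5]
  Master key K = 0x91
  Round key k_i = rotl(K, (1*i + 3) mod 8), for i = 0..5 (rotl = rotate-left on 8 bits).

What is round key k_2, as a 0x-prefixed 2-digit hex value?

0x32

K = 0x91
k_0 = rotl(K, (1*0+3) mod 8) = rotl(K, 3) = 0x8C
k_1 = rotl(K, (1*1+3) mod 8) = rotl(K, 4) = 0x19
k_2 = rotl(K, (1*2+3) mod 8) = rotl(K, 5) = 0x32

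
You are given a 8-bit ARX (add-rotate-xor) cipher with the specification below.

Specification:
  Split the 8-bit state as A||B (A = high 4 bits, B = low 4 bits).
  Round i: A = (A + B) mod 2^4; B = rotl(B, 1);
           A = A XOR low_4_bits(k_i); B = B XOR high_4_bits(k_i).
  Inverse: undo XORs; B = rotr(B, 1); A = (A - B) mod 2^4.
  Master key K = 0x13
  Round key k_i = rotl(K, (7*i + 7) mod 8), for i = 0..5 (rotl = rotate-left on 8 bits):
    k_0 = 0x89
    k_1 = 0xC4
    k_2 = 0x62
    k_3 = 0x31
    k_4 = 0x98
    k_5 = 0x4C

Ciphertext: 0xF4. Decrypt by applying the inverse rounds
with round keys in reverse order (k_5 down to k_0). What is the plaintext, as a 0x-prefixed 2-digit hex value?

s_0 = ciphertext = 0xF4
s_1 = InvRound(s_0, k_5) = 0x30
s_2 = InvRound(s_1, k_4) = 0xFC
s_3 = InvRound(s_2, k_3) = 0xFF
s_4 = InvRound(s_3, k_2) = 0x1C
s_5 = InvRound(s_4, k_1) = 0x50
s_6 = InvRound(s_5, k_0) = 0x84

0x84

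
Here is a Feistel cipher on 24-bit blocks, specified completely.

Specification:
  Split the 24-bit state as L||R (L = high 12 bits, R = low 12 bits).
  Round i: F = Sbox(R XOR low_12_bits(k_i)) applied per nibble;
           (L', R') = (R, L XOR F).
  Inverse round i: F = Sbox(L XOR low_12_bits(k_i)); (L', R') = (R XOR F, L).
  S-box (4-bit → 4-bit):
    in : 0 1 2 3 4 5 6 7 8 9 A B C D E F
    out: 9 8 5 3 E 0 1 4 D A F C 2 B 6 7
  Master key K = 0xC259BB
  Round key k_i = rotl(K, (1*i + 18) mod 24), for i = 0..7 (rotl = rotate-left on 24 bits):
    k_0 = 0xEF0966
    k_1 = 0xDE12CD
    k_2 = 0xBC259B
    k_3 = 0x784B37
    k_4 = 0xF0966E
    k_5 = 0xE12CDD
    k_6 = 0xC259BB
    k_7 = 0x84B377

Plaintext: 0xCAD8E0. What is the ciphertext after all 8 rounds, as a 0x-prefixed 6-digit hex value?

s_0 = plaintext = 0xCAD8E0
s_1 = Round(s_0, k_0) = 0x8E047C
s_2 = Round(s_1, k_1) = 0x47C928
s_3 = Round(s_2, k_2) = 0x9286BF
s_4 = Round(s_3, k_3) = 0x6BF2F5
s_5 = Round(s_4, k_4) = 0x2F5813
s_6 = Round(s_5, k_5) = 0x813CD3
s_7 = Round(s_6, k_6) = 0xCD380E
s_8 = Round(s_7, k_7) = 0x80E099

0x80E099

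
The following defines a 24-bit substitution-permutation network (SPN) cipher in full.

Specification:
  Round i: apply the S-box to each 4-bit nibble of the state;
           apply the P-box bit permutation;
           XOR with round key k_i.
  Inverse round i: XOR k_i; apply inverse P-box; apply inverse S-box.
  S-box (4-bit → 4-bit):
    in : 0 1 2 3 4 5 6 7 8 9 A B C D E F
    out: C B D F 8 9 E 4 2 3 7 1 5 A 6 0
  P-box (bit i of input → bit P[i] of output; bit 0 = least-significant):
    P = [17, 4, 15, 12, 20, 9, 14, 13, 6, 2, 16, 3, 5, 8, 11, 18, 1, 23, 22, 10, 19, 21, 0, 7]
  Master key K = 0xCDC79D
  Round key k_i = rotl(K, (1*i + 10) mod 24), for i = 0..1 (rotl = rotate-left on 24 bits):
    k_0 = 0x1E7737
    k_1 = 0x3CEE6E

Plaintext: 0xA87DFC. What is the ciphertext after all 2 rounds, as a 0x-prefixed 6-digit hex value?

s_0 = plaintext = 0xA87DFC
s_1 = Round(s_0, k_0) = 0xB4FF3A
s_2 = Round(s_1, k_1) = 0x26087E

0x26087E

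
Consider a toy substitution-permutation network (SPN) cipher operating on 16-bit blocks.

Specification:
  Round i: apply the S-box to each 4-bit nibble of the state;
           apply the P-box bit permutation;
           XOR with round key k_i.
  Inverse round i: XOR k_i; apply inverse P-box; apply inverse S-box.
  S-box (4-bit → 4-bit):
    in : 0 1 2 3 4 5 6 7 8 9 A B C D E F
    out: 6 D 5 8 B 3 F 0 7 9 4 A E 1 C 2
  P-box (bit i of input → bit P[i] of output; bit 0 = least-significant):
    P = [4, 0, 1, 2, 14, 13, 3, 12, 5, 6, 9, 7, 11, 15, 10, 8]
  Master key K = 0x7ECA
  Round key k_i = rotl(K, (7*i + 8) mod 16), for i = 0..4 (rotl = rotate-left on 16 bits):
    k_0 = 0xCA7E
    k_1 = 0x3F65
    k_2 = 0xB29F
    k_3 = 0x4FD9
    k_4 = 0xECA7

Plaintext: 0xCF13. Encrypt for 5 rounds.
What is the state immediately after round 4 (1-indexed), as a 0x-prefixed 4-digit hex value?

s_0 = plaintext = 0xCF13
s_1 = Round(s_0, k_0) = 0x1F32
s_2 = Round(s_1, k_1) = 0x2237
s_3 = Round(s_2, k_2) = 0xACBF
s_4 = Round(s_3, k_3) = 0x7918
s_5 = Round(s_4, k_4) = 0xBC1C

0x7918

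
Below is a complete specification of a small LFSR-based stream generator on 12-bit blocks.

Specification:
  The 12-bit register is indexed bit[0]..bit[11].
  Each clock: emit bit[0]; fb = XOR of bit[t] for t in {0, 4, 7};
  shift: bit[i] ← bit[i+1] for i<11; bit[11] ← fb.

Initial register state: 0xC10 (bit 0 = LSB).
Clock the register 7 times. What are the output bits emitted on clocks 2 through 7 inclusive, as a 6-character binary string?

reg_0 = 0xC10
clock 1: out=0, reg = 0xE08
clock 2: out=0, reg = 0x704
clock 3: out=0, reg = 0x382
clock 4: out=0, reg = 0x9C1
clock 5: out=1, reg = 0x4E0
clock 6: out=0, reg = 0xA70
clock 7: out=0, reg = 0xD38

000100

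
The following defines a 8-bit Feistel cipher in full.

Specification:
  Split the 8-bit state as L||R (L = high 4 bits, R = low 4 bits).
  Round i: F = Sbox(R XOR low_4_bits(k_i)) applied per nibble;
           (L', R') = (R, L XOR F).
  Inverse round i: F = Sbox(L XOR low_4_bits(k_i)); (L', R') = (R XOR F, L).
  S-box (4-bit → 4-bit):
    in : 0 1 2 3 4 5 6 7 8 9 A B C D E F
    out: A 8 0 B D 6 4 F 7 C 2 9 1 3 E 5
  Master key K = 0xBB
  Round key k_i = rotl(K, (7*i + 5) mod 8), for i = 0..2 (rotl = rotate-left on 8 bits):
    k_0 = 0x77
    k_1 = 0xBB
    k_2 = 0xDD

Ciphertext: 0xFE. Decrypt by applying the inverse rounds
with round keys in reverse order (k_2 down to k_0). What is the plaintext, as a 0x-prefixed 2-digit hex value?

s_0 = ciphertext = 0xFE
s_1 = InvRound(s_0, k_2) = 0xEF
s_2 = InvRound(s_1, k_1) = 0x9E
s_3 = InvRound(s_2, k_0) = 0x09

0x09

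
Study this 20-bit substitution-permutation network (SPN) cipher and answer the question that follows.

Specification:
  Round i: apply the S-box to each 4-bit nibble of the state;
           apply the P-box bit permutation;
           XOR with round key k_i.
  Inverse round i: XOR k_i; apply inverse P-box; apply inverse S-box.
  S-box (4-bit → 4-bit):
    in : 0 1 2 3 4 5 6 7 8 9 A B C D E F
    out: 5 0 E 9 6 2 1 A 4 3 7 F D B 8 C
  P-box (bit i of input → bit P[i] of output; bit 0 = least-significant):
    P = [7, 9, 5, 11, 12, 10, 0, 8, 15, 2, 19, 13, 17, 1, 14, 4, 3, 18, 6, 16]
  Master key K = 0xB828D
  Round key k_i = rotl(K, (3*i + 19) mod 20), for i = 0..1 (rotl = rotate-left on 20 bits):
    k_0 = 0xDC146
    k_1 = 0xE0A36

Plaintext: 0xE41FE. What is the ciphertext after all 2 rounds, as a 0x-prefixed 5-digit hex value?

s_0 = plaintext = 0xE41FE
s_1 = Round(s_0, k_0) = 0xC8845
s_2 = Round(s_1, k_1) = 0x74C7F

0x74C7F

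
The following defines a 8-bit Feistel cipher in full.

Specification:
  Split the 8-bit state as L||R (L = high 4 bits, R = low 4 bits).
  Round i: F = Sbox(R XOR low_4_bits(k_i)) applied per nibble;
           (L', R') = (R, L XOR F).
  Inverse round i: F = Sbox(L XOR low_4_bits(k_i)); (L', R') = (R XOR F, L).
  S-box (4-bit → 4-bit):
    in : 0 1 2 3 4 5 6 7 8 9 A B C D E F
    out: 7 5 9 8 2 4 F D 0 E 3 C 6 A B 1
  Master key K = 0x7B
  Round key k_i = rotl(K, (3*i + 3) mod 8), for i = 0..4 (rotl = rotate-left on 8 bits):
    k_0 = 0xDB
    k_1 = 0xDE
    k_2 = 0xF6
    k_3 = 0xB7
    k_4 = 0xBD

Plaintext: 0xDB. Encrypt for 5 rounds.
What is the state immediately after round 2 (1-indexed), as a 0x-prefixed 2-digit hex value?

0xA9

s_0 = plaintext = 0xDB
s_1 = Round(s_0, k_0) = 0xBA
s_2 = Round(s_1, k_1) = 0xA9
s_3 = Round(s_2, k_2) = 0x9B
s_4 = Round(s_3, k_3) = 0xBF
s_5 = Round(s_4, k_4) = 0xF2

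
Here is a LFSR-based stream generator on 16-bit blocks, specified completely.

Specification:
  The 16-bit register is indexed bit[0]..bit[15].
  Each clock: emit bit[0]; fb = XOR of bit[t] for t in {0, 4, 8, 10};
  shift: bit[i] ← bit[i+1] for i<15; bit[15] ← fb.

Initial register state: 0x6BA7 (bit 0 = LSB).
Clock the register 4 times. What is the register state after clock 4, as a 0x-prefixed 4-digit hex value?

reg_0 = 0x6BA7
clock 1: out=1, reg = 0x35D3
clock 2: out=1, reg = 0x1AE9
clock 3: out=1, reg = 0x8D74
clock 4: out=0, reg = 0xC6BA

0xC6BA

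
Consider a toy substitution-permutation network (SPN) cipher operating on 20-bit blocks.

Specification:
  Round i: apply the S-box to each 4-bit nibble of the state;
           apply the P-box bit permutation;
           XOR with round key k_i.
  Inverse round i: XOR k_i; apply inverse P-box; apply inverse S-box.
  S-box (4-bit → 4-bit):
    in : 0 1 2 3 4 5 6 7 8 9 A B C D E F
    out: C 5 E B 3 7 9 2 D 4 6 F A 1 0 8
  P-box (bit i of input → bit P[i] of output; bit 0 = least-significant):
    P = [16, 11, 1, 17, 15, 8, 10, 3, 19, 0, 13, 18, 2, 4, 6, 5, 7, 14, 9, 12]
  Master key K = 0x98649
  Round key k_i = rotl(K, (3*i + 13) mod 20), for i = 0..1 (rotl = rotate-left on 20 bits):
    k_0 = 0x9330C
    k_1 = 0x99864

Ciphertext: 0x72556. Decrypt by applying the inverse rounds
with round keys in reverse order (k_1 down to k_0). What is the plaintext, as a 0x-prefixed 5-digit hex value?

s_0 = ciphertext = 0x72556
s_1 = InvRound(s_0, k_1) = 0xFC852
s_2 = InvRound(s_1, k_0) = 0x25032

0x25032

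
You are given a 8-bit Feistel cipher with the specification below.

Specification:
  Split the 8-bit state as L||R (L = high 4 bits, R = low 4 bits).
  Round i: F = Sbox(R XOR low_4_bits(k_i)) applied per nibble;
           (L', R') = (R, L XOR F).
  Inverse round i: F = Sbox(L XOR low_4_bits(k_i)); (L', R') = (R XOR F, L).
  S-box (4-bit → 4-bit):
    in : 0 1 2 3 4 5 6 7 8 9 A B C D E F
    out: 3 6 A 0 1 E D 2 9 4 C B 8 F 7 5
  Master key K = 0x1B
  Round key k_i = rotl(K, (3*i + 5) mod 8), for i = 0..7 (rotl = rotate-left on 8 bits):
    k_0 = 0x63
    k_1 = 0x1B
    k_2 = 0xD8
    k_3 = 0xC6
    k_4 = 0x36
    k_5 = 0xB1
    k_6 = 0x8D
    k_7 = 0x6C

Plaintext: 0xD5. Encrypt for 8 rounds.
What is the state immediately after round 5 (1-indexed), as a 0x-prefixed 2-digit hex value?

0x5D

s_0 = plaintext = 0xD5
s_1 = Round(s_0, k_0) = 0x50
s_2 = Round(s_1, k_1) = 0x0E
s_3 = Round(s_2, k_2) = 0xED
s_4 = Round(s_3, k_3) = 0xD5
s_5 = Round(s_4, k_4) = 0x5D
s_6 = Round(s_5, k_5) = 0xDD
s_7 = Round(s_6, k_6) = 0xDE
s_8 = Round(s_7, k_7) = 0xE7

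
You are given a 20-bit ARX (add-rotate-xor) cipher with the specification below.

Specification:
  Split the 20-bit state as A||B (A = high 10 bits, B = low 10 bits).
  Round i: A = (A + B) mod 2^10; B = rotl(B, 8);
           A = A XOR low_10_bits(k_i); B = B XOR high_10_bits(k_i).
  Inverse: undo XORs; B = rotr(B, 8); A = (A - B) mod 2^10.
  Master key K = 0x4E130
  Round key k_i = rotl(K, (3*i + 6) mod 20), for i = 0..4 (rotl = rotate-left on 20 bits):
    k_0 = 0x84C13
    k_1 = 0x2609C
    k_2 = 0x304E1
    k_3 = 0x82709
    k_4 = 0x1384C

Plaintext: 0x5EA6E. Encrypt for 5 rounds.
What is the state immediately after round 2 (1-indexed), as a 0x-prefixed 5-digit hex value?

s_0 = plaintext = 0x5EA6E
s_1 = Round(s_0, k_0) = 0xFEC88
s_2 = Round(s_1, k_1) = 0x07CBA
s_3 = Round(s_2, k_2) = 0x0E2EF
s_4 = Round(s_3, k_3) = 0x0B9B2
s_5 = Round(s_4, k_4) = 0x6B222

0x07CBA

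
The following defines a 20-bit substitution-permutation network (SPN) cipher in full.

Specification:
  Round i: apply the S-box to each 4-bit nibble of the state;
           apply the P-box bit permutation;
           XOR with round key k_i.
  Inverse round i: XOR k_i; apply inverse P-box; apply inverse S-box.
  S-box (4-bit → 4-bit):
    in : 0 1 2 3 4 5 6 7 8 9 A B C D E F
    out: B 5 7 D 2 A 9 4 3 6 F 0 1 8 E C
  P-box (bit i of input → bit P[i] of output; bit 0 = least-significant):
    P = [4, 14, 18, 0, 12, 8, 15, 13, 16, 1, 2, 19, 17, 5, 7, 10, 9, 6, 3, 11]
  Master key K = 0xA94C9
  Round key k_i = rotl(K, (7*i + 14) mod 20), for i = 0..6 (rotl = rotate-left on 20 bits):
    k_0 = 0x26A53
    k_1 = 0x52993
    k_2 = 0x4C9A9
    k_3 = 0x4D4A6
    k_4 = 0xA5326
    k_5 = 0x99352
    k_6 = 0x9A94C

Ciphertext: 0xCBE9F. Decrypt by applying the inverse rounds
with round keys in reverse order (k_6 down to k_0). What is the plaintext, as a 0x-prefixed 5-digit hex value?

0xC534F

s_0 = ciphertext = 0xCBE9F
s_1 = InvRound(s_0, k_6) = 0x8F883
s_2 = InvRound(s_1, k_5) = 0x07C50
s_3 = InvRound(s_2, k_4) = 0x00E5C
s_4 = InvRound(s_3, k_3) = 0xA9412
s_5 = InvRound(s_4, k_2) = 0xFA58A
s_6 = InvRound(s_5, k_1) = 0xF6D76
s_7 = InvRound(s_6, k_0) = 0xC534F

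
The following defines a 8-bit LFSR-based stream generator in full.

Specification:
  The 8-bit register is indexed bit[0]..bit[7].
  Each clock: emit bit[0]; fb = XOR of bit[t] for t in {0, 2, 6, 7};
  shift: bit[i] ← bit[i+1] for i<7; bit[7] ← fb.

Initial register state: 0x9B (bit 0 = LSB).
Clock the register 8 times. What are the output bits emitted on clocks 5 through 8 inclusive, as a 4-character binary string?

reg_0 = 0x9B
clock 1: out=1, reg = 0x4D
clock 2: out=1, reg = 0xA6
clock 3: out=0, reg = 0x53
clock 4: out=1, reg = 0x29
clock 5: out=1, reg = 0x94
clock 6: out=0, reg = 0x4A
clock 7: out=0, reg = 0xA5
clock 8: out=1, reg = 0xD2

1001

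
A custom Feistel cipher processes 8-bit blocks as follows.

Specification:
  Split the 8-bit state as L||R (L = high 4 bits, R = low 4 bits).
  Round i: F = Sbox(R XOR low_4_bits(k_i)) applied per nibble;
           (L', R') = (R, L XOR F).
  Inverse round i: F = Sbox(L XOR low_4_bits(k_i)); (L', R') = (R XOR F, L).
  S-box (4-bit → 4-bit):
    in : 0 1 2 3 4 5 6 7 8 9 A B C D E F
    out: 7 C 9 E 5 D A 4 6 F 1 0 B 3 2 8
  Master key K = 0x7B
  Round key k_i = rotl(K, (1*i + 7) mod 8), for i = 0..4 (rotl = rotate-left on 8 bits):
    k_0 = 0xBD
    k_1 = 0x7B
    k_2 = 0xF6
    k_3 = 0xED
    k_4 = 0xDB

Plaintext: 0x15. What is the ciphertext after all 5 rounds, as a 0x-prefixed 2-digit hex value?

0x53

s_0 = plaintext = 0x15
s_1 = Round(s_0, k_0) = 0x57
s_2 = Round(s_1, k_1) = 0x7E
s_3 = Round(s_2, k_2) = 0xE1
s_4 = Round(s_3, k_3) = 0x15
s_5 = Round(s_4, k_4) = 0x53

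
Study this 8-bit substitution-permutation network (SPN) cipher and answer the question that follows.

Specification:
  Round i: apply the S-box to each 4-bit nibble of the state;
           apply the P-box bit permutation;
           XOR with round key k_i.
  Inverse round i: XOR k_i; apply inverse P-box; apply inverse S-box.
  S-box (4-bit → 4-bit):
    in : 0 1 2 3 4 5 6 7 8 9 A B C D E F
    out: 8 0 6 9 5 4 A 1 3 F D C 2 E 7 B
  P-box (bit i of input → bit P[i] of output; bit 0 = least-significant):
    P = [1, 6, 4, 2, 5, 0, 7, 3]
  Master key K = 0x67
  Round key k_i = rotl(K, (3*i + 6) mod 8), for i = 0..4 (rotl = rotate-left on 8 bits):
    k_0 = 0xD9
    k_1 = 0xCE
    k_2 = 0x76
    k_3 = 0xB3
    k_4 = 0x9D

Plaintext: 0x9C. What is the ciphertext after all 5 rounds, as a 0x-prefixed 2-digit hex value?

0x30

s_0 = plaintext = 0x9C
s_1 = Round(s_0, k_0) = 0x30
s_2 = Round(s_1, k_1) = 0xE2
s_3 = Round(s_2, k_2) = 0x87
s_4 = Round(s_3, k_3) = 0x90
s_5 = Round(s_4, k_4) = 0x30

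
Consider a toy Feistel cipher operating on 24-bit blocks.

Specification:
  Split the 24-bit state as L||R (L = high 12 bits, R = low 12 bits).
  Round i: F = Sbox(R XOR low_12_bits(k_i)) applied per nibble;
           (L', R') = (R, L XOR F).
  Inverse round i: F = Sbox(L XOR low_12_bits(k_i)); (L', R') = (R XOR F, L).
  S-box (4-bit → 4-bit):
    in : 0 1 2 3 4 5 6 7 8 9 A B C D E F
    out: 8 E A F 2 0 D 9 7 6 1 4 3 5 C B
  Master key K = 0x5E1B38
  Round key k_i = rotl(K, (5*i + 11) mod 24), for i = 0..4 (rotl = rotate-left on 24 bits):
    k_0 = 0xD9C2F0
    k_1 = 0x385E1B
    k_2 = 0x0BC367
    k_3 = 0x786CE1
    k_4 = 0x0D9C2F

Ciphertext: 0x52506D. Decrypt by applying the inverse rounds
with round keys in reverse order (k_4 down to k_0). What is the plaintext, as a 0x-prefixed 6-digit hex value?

0x806A9C

s_0 = ciphertext = 0x52506D
s_1 = InvRound(s_0, k_4) = 0x6EC525
s_2 = InvRound(s_1, k_3) = 0x4A06EC
s_3 = InvRound(s_2, k_2) = 0xFD54A0
s_4 = InvRound(s_3, k_1) = 0xA9CFD5
s_5 = InvRound(s_4, k_0) = 0x806A9C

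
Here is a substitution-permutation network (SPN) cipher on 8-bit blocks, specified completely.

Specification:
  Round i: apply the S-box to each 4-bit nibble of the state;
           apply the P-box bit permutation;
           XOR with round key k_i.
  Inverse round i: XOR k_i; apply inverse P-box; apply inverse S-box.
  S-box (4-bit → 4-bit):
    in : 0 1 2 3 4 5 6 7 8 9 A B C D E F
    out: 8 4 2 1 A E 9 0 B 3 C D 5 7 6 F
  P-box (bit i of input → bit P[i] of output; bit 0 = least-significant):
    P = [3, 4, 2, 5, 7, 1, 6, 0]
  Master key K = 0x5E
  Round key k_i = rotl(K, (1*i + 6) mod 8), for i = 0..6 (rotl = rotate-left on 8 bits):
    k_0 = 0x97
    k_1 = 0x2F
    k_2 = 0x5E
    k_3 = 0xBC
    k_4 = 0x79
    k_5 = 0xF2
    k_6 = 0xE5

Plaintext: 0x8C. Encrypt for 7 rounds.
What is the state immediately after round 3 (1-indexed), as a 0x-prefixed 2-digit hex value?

s_0 = plaintext = 0x8C
s_1 = Round(s_0, k_0) = 0x18
s_2 = Round(s_1, k_1) = 0x57
s_3 = Round(s_2, k_2) = 0x1D
s_4 = Round(s_3, k_3) = 0xE0
s_5 = Round(s_4, k_4) = 0x1B
s_6 = Round(s_5, k_5) = 0x9E
s_7 = Round(s_6, k_6) = 0x73

0x1D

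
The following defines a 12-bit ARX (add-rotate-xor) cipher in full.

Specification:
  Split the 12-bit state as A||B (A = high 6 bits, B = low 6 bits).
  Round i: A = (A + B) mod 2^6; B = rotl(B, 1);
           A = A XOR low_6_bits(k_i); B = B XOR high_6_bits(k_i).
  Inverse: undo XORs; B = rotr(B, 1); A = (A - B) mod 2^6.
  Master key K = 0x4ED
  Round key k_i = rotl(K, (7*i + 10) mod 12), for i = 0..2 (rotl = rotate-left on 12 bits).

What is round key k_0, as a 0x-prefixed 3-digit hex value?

K = 0x4ED
k_0 = rotl(K, (7*0+10) mod 12) = rotl(K, 10) = 0x53B

0x53B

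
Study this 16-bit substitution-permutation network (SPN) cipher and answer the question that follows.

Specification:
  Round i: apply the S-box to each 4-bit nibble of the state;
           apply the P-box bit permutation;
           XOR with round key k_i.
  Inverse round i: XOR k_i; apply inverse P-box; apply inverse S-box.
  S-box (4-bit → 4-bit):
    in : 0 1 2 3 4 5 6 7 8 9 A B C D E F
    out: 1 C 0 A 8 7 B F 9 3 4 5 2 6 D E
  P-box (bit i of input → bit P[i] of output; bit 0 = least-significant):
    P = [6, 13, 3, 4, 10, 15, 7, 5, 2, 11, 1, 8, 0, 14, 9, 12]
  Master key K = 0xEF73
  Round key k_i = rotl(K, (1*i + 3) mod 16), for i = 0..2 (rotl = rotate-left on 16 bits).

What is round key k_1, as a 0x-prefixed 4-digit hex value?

K = 0xEF73
k_0 = rotl(K, (1*0+3) mod 16) = rotl(K, 3) = 0x7B9F
k_1 = rotl(K, (1*1+3) mod 16) = rotl(K, 4) = 0xF73E

0xF73E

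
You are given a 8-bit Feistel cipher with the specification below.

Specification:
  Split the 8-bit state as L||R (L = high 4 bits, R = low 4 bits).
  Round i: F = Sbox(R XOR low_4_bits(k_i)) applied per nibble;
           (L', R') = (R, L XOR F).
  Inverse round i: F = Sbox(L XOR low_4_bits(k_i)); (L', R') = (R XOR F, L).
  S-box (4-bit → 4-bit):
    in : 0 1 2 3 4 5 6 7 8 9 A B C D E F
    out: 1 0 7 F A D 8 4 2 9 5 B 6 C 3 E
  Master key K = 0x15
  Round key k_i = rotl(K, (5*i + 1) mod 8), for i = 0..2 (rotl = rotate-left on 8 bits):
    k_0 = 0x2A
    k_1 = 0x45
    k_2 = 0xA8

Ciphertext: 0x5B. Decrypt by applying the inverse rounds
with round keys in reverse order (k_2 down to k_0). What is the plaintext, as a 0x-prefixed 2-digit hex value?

0x52

s_0 = ciphertext = 0x5B
s_1 = InvRound(s_0, k_2) = 0x75
s_2 = InvRound(s_1, k_1) = 0x27
s_3 = InvRound(s_2, k_0) = 0x52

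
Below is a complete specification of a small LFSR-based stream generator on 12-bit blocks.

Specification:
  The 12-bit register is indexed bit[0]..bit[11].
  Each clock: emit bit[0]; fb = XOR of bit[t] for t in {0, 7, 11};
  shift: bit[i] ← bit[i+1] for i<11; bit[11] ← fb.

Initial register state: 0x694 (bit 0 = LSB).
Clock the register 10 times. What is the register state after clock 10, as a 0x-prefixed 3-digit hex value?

0xF5D

reg_0 = 0x694
clock 1: out=0, reg = 0xB4A
clock 2: out=0, reg = 0xDA5
clock 3: out=1, reg = 0xED2
clock 4: out=0, reg = 0x769
clock 5: out=1, reg = 0xBB4
clock 6: out=0, reg = 0x5DA
clock 7: out=0, reg = 0xAED
clock 8: out=1, reg = 0xD76
clock 9: out=0, reg = 0xEBB
clock 10: out=1, reg = 0xF5D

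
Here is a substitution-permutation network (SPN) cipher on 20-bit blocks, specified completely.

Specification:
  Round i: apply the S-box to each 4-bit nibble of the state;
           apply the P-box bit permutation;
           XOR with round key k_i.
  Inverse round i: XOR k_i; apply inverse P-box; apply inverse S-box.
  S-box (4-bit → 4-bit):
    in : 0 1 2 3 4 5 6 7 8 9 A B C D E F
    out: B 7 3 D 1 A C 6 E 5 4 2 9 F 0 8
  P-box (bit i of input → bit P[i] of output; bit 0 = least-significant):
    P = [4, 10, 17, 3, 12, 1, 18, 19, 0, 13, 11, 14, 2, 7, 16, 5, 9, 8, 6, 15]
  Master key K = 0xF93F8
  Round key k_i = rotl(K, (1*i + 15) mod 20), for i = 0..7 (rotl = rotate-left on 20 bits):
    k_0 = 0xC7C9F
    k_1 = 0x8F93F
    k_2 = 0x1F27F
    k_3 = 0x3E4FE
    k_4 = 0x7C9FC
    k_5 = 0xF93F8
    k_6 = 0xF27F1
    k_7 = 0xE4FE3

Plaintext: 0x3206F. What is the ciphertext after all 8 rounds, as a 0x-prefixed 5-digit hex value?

s_0 = plaintext = 0x3206F
s_1 = Round(s_0, k_0) = 0x09E52
s_2 = Round(s_1, k_1) = 0x17E29
s_3 = Round(s_2, k_2) = 0x2E1AD
s_4 = Round(s_3, k_3) = 0x5CBE7
s_5 = Round(s_4, k_4) = 0x56CD8
s_6 = Round(s_5, k_5) = 0x046D3
s_7 = Round(s_6, k_6) = 0x1FCEF
s_8 = Round(s_7, k_7) = 0xE0C8A

0xE0C8A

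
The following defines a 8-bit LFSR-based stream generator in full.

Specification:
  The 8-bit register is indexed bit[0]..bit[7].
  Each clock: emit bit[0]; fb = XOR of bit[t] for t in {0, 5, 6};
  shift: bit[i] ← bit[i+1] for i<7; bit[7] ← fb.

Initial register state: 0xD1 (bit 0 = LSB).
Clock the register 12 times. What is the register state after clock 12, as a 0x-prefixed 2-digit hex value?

reg_0 = 0xD1
clock 1: out=1, reg = 0x68
clock 2: out=0, reg = 0x34
clock 3: out=0, reg = 0x9A
clock 4: out=0, reg = 0x4D
clock 5: out=1, reg = 0x26
clock 6: out=0, reg = 0x93
clock 7: out=1, reg = 0xC9
clock 8: out=1, reg = 0x64
clock 9: out=0, reg = 0x32
clock 10: out=0, reg = 0x99
clock 11: out=1, reg = 0xCC
clock 12: out=0, reg = 0xE6

0xE6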